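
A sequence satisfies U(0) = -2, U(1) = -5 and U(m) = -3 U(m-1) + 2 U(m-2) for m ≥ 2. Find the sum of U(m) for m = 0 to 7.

U(2) = -3·(-5) + 2·(-2) = 11
U(3) = -3·11 + 2·(-5) = -43
U(4) = -3·(-43) + 2·11 = 151
U(5) = -3·151 + 2·(-43) = -539
U(6) = -3·(-539) + 2·151 = 1919
U(7) = -3·1919 + 2·(-539) = -6835
Sum = (-2) + (-5) + 11 + (-43) + 151 + (-539) + 1919 + (-6835) = -5343

-5343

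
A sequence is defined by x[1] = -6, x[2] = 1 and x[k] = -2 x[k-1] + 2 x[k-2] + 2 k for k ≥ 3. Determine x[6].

180

x[3] = -2(1) + 2(-6) + 6 = -8
x[4] = -2(-8) + 2(1) + 8 = 26
x[5] = -2(26) + 2(-8) + 10 = -58
x[6] = -2(-58) + 2(26) + 12 = 180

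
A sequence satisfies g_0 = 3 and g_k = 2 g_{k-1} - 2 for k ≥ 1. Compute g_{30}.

The fixed point is -2/(1 - 2) = 2, so g_k - 2 = 2(g_{k-1} - 2).
Hence g_k = 1·2^k + 2.
g_{30} = 1·2^{30} + 2 = 1·1073741824 + 2 = 1073741826.

1073741826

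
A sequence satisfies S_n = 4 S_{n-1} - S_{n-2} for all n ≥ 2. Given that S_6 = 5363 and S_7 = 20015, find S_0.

Rearranging, S_{n-2} = -(S_n - 4 S_{n-1}).
S_5 = -(20015 - 4·5363) = 1437
S_4 = -(5363 - 4·1437) = 385
S_3 = -(1437 - 4·385) = 103
S_2 = -(385 - 4·103) = 27
S_1 = -(103 - 4·27) = 5
S_0 = -(27 - 4·5) = -7

-7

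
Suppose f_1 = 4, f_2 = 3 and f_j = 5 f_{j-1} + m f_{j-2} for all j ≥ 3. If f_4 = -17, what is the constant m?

f_3 = 15 + 4m
f_4 = 75 + 23m
So 75 + 23m = -17, giving m = -4.

-4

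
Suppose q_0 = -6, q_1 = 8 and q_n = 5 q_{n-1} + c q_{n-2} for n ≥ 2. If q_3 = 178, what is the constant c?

q_2 = 40 - 6c
q_3 = 200 - 22c
So 200 - 22c = 178, giving c = 1.

1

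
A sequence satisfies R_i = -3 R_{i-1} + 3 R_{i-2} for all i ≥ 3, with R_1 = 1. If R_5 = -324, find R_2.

8

Let R_2 = z.
R_3 = 3 - 3z
R_4 = -9 + 12z
R_5 = 36 - 45z
So 36 - 45z = -324, giving z = 8.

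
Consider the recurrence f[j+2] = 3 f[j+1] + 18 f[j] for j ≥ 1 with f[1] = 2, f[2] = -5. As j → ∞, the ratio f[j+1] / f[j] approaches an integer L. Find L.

The characteristic equation is r^2 - 3r - 18 = 0, which factors as (r - 6)(r + 3) = 0.
So the roots are 6 and -3. Since |6| > |-3| and the coefficient of 6^j is non-zero, the ratio tends to 6.

6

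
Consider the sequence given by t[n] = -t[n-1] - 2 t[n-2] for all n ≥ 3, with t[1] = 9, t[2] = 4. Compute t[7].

t[3] = -4 - 2*9 = -22
t[4] = -(-22) - 2*4 = 14
t[5] = -14 - 2*(-22) = 30
t[6] = -30 - 2*14 = -58
t[7] = -(-58) - 2*30 = -2

-2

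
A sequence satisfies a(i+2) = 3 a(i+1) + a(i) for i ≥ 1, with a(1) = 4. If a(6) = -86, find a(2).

-2

Let a(2) = x.
a(3) = 4 + 3x
a(4) = 12 + 10x
a(5) = 40 + 33x
a(6) = 132 + 109x
So 132 + 109x = -86, giving x = -2.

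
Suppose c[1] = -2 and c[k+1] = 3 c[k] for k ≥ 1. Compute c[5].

c[2] = 3(-2) = -6
c[3] = 3(-6) = -18
c[4] = 3(-18) = -54
c[5] = 3(-54) = -162

-162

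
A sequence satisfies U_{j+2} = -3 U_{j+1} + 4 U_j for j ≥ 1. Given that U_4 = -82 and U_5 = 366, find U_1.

Rearranging, U_{j-2} = (U_j + 3 U_{j-1}) / 4.
U_3 = (366 + 3*(-82)) / 4 = 120/4 = 30
U_2 = (-82 + 3*30) / 4 = 8/4 = 2
U_1 = (30 + 3*2) / 4 = 36/4 = 9

9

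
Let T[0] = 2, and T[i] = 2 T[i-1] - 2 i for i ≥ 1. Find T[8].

T[1] = 2*2 - 2 = 2
T[2] = 2*2 - 4 = 0
T[3] = 2*0 - 6 = -6
T[4] = 2*(-6) - 8 = -20
T[5] = 2*(-20) - 10 = -50
T[6] = 2*(-50) - 12 = -112
T[7] = 2*(-112) - 14 = -238
T[8] = 2*(-238) - 16 = -492

-492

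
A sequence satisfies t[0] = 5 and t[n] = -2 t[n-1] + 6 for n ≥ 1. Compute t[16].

196610

The fixed point is 6/(1 + 2) = 2, so t[n] - 2 = -2(t[n-1] - 2).
Hence t[n] = 3·(-2)^n + 2.
t[16] = 3·(-2)^{16} + 2 = 3·65536 + 2 = 196610.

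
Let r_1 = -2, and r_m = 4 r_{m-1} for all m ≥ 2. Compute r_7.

-8192

r_2 = 4*(-2) = -8
r_3 = 4*(-8) = -32
r_4 = 4*(-32) = -128
r_5 = 4*(-128) = -512
r_6 = 4*(-512) = -2048
r_7 = 4*(-2048) = -8192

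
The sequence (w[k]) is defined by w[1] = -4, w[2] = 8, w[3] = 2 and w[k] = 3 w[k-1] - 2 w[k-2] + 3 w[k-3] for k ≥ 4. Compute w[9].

w[4] = 3*2 - 2*8 + 3*(-4) = -22
w[5] = 3*(-22) - 2*2 + 3*8 = -46
w[6] = 3*(-46) - 2*(-22) + 3*2 = -88
w[7] = 3*(-88) - 2*(-46) + 3*(-22) = -238
w[8] = 3*(-238) - 2*(-88) + 3*(-46) = -676
w[9] = 3*(-676) - 2*(-238) + 3*(-88) = -1816

-1816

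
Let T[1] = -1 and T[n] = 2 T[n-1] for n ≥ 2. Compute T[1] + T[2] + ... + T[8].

T[2] = 2*(-1) = -2
T[3] = 2*(-2) = -4
T[4] = 2*(-4) = -8
T[5] = 2*(-8) = -16
T[6] = 2*(-16) = -32
T[7] = 2*(-32) = -64
T[8] = 2*(-64) = -128
Sum = (-1) + (-2) + (-4) + (-8) + (-16) + (-32) + (-64) + (-128) = -255

-255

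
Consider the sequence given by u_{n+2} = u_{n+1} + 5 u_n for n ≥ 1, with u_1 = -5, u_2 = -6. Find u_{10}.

-33241

u_3 = (-6) + 5*(-5) = -31
u_4 = (-31) + 5*(-6) = -61
u_5 = (-61) + 5*(-31) = -216
u_6 = (-216) + 5*(-61) = -521
u_7 = (-521) + 5*(-216) = -1601
u_8 = (-1601) + 5*(-521) = -4206
u_9 = (-4206) + 5*(-1601) = -12211
u_{10} = (-12211) + 5*(-4206) = -33241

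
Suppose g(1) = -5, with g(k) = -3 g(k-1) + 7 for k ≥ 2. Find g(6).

1642

g(2) = -3*(-5) + 7 = 22
g(3) = -3*22 + 7 = -59
g(4) = -3*(-59) + 7 = 184
g(5) = -3*184 + 7 = -545
g(6) = -3*(-545) + 7 = 1642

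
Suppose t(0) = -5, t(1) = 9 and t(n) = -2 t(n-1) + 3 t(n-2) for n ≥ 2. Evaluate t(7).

7653

t(2) = -2*9 + 3*(-5) = -33
t(3) = -2*(-33) + 3*9 = 93
t(4) = -2*93 + 3*(-33) = -285
t(5) = -2*(-285) + 3*93 = 849
t(6) = -2*849 + 3*(-285) = -2553
t(7) = -2*(-2553) + 3*849 = 7653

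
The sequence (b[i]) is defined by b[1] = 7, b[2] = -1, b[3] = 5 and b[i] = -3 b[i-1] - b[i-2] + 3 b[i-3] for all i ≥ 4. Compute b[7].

-235

b[4] = -3*5 - (-1) + 3*7 = 7
b[5] = -3*7 - 5 + 3*(-1) = -29
b[6] = -3*(-29) - 7 + 3*5 = 95
b[7] = -3*95 - (-29) + 3*7 = -235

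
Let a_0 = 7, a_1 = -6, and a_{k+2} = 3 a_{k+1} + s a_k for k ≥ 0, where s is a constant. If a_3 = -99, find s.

a_2 = -18 + 7s
a_3 = -54 + 15s
So -54 + 15s = -99, giving s = -3.

-3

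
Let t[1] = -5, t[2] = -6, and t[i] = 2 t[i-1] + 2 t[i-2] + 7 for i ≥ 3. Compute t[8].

-1845

t[3] = 2*(-6) + 2*(-5) + 7 = -15
t[4] = 2*(-15) + 2*(-6) + 7 = -35
t[5] = 2*(-35) + 2*(-15) + 7 = -93
t[6] = 2*(-93) + 2*(-35) + 7 = -249
t[7] = 2*(-249) + 2*(-93) + 7 = -677
t[8] = 2*(-677) + 2*(-249) + 7 = -1845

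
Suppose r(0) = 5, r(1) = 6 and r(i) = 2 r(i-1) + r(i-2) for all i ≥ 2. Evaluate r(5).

234

r(2) = 2·6 + 5 = 17
r(3) = 2·17 + 6 = 40
r(4) = 2·40 + 17 = 97
r(5) = 2·97 + 40 = 234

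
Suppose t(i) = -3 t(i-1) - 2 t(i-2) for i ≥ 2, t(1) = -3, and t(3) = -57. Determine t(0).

Let t(0) = y.
t(2) = 9 - 2y
t(3) = -21 + 6y
So -21 + 6y = -57, giving y = -6.

-6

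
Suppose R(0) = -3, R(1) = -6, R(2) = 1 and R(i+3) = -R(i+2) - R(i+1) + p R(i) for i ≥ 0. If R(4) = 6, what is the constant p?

-4

R(3) = 5 - 3p
R(4) = -6 - 3p
So -6 - 3p = 6, giving p = -4.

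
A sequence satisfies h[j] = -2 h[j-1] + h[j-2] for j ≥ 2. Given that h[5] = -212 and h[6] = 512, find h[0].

8

Rearranging, h[j-2] = h[j] + 2 h[j-1].
h[4] = 512 + 2(-212) = 88
h[3] = -212 + 2(88) = -36
h[2] = 88 + 2(-36) = 16
h[1] = -36 + 2(16) = -4
h[0] = 16 + 2(-4) = 8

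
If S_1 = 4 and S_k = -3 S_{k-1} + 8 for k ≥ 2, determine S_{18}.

-258280324

The fixed point is 8/(1 + 3) = 2, so S_k - 2 = -3(S_{k-1} - 2).
Hence S_k = 2·(-3)^{k-1} + 2.
S_{18} = 2·(-3)^{17} + 2 = 2·-129140163 + 2 = -258280324.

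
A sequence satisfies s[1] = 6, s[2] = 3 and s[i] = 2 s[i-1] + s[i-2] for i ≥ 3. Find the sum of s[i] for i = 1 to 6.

s[3] = 2·3 + 6 = 12
s[4] = 2·12 + 3 = 27
s[5] = 2·27 + 12 = 66
s[6] = 2·66 + 27 = 159
Sum = 6 + 3 + 12 + 27 + 66 + 159 = 273

273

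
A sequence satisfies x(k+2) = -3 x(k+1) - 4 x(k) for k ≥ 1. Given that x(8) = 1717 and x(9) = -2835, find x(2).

-7

Rearranging, x(k-2) = (x(k) + 3 x(k-1)) / -4.
x(7) = (-2835 + 3·1717) / -4 = 2316/-4 = -579
x(6) = (1717 + 3·(-579)) / -4 = -20/-4 = 5
x(5) = (-579 + 3·5) / -4 = -564/-4 = 141
x(4) = (5 + 3·141) / -4 = 428/-4 = -107
x(3) = (141 + 3·(-107)) / -4 = -180/-4 = 45
x(2) = (-107 + 3·45) / -4 = 28/-4 = -7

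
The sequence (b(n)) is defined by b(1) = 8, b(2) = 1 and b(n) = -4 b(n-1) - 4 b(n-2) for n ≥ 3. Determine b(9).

b(3) = -4·1 - 4·8 = -36
b(4) = -4·(-36) - 4·1 = 140
b(5) = -4·140 - 4·(-36) = -416
b(6) = -4·(-416) - 4·140 = 1104
b(7) = -4·1104 - 4·(-416) = -2752
b(8) = -4·(-2752) - 4·1104 = 6592
b(9) = -4·6592 - 4·(-2752) = -15360

-15360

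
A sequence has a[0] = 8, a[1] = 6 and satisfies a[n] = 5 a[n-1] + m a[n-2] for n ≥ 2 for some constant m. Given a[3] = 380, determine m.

a[2] = 30 + 8m
a[3] = 150 + 46m
So 150 + 46m = 380, giving m = 5.

5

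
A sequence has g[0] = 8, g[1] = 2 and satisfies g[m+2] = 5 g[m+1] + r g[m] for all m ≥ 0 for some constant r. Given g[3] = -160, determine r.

-5

g[2] = 10 + 8r
g[3] = 50 + 42r
So 50 + 42r = -160, giving r = -5.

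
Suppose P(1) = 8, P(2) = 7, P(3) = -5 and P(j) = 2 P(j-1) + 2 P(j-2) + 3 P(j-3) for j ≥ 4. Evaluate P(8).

P(4) = 2*(-5) + 2*7 + 3*8 = 28
P(5) = 2*28 + 2*(-5) + 3*7 = 67
P(6) = 2*67 + 2*28 + 3*(-5) = 175
P(7) = 2*175 + 2*67 + 3*28 = 568
P(8) = 2*568 + 2*175 + 3*67 = 1687

1687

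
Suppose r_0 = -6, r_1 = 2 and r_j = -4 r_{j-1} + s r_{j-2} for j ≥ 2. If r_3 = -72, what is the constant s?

r_2 = -8 - 6s
r_3 = 32 + 26s
So 32 + 26s = -72, giving s = -4.

-4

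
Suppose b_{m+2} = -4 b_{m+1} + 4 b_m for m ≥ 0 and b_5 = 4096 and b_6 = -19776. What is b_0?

Rearranging, b_{m-2} = (b_m + 4 b_{m-1}) / 4.
b_4 = (-19776 + 4(4096)) / 4 = -3392/4 = -848
b_3 = (4096 + 4(-848)) / 4 = 704/4 = 176
b_2 = (-848 + 4(176)) / 4 = -144/4 = -36
b_1 = (176 + 4(-36)) / 4 = 32/4 = 8
b_0 = (-36 + 4(8)) / 4 = -4/4 = -1

-1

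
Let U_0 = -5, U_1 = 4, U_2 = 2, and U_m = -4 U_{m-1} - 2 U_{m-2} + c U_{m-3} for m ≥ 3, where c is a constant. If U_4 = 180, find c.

5

U_3 = -16 - 5c
U_4 = 60 + 24c
So 60 + 24c = 180, giving c = 5.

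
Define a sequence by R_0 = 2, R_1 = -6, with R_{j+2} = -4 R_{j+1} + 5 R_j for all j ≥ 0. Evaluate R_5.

R_2 = -4*(-6) + 5*2 = 34
R_3 = -4*34 + 5*(-6) = -166
R_4 = -4*(-166) + 5*34 = 834
R_5 = -4*834 + 5*(-166) = -4166

-4166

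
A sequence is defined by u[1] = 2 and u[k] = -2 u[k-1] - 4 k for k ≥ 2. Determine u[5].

u[2] = -2(2) - 8 = -12
u[3] = -2(-12) - 12 = 12
u[4] = -2(12) - 16 = -40
u[5] = -2(-40) - 20 = 60

60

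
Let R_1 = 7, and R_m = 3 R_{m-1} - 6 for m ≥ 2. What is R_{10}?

78735

R_2 = 3*7 - 6 = 15
R_3 = 3*15 - 6 = 39
R_4 = 3*39 - 6 = 111
R_5 = 3*111 - 6 = 327
R_6 = 3*327 - 6 = 975
R_7 = 3*975 - 6 = 2919
R_8 = 3*2919 - 6 = 8751
R_9 = 3*8751 - 6 = 26247
R_{10} = 3*26247 - 6 = 78735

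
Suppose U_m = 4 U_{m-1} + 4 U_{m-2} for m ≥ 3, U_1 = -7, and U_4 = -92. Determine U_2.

Let U_2 = x.
U_3 = -28 + 4x
U_4 = -112 + 20x
So -112 + 20x = -92, giving x = 1.

1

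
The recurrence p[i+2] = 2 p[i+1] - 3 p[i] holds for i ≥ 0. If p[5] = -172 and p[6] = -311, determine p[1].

8

Rearranging, p[i-2] = (p[i] - 2 p[i-1]) / -3.
p[4] = (-311 - 2(-172)) / -3 = 33/-3 = -11
p[3] = (-172 - 2(-11)) / -3 = -150/-3 = 50
p[2] = (-11 - 2(50)) / -3 = -111/-3 = 37
p[1] = (50 - 2(37)) / -3 = -24/-3 = 8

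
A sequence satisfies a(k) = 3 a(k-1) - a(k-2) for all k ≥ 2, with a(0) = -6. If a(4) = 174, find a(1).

6

Let a(1) = w.
a(2) = 6 + 3w
a(3) = 18 + 8w
a(4) = 48 + 21w
So 48 + 21w = 174, giving w = 6.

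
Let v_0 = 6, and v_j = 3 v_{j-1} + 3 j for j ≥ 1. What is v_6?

v_1 = 3(6) + 3 = 21
v_2 = 3(21) + 6 = 69
v_3 = 3(69) + 9 = 216
v_4 = 3(216) + 12 = 660
v_5 = 3(660) + 15 = 1995
v_6 = 3(1995) + 18 = 6003

6003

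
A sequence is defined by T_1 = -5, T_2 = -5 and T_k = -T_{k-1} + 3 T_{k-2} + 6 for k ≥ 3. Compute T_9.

T_3 = -(-5) + 3(-5) + 6 = -4
T_4 = -(-4) + 3(-5) + 6 = -5
T_5 = -(-5) + 3(-4) + 6 = -1
T_6 = -(-1) + 3(-5) + 6 = -8
T_7 = -(-8) + 3(-1) + 6 = 11
T_8 = -11 + 3(-8) + 6 = -29
T_9 = -(-29) + 3(11) + 6 = 68

68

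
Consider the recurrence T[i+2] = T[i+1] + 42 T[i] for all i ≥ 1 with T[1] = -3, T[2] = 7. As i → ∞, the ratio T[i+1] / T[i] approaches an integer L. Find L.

The characteristic equation is r^2 - r - 42 = 0, which factors as (r - 7)(r + 6) = 0.
So the roots are 7 and -6. Since |7| > |-6| and the coefficient of 7^i is non-zero, the ratio tends to 7.

7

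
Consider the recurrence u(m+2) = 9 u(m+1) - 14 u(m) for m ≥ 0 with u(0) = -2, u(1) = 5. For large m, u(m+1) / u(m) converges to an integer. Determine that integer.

7

The characteristic equation is r^2 - 9r + 14 = 0, which factors as (r - 7)(r - 2) = 0.
So the roots are 7 and 2. Since |7| > |2| and the coefficient of 7^m is non-zero, the ratio tends to 7.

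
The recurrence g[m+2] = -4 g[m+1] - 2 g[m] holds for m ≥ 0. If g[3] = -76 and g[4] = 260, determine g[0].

Rearranging, g[m-2] = (g[m] + 4 g[m-1]) / -2.
g[2] = (260 + 4·(-76)) / -2 = -44/-2 = 22
g[1] = (-76 + 4·22) / -2 = 12/-2 = -6
g[0] = (22 + 4·(-6)) / -2 = -2/-2 = 1

1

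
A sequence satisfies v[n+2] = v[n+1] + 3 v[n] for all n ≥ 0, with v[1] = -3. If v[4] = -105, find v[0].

-7

Let v[0] = y.
v[2] = -3 + 3y
v[3] = -12 + 3y
v[4] = -21 + 12y
So -21 + 12y = -105, giving y = -7.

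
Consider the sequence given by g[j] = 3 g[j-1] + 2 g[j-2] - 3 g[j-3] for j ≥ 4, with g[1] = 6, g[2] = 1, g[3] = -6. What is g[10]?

g[4] = 3*(-6) + 2*1 - 3*6 = -34
g[5] = 3*(-34) + 2*(-6) - 3*1 = -117
g[6] = 3*(-117) + 2*(-34) - 3*(-6) = -401
g[7] = 3*(-401) + 2*(-117) - 3*(-34) = -1335
g[8] = 3*(-1335) + 2*(-401) - 3*(-117) = -4456
g[9] = 3*(-4456) + 2*(-1335) - 3*(-401) = -14835
g[10] = 3*(-14835) + 2*(-4456) - 3*(-1335) = -49412

-49412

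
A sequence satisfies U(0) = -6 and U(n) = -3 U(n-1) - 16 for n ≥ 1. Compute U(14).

-9565942

The fixed point is -16/(1 + 3) = -4, so U(n) + 4 = -3(U(n-1) + 4).
Hence U(n) = -2·(-3)^n - 4.
U(14) = -2·(-3)^{14} - 4 = -2·4782969 - 4 = -9565942.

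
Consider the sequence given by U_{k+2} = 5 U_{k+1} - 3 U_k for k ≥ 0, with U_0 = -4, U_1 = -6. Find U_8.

U_2 = 5*(-6) - 3*(-4) = -18
U_3 = 5*(-18) - 3*(-6) = -72
U_4 = 5*(-72) - 3*(-18) = -306
U_5 = 5*(-306) - 3*(-72) = -1314
U_6 = 5*(-1314) - 3*(-306) = -5652
U_7 = 5*(-5652) - 3*(-1314) = -24318
U_8 = 5*(-24318) - 3*(-5652) = -104634

-104634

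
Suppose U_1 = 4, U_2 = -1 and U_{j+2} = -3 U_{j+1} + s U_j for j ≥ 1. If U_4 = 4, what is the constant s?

-1

U_3 = 3 + 4s
U_4 = -9 - 13s
So -9 - 13s = 4, giving s = -1.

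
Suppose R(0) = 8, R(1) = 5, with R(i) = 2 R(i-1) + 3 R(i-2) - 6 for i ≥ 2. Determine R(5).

605

R(2) = 2*5 + 3*8 - 6 = 28
R(3) = 2*28 + 3*5 - 6 = 65
R(4) = 2*65 + 3*28 - 6 = 208
R(5) = 2*208 + 3*65 - 6 = 605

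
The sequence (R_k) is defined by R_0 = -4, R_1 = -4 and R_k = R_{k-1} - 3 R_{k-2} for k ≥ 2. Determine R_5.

R_2 = (-4) - 3*(-4) = 8
R_3 = 8 - 3*(-4) = 20
R_4 = 20 - 3*8 = -4
R_5 = (-4) - 3*20 = -64

-64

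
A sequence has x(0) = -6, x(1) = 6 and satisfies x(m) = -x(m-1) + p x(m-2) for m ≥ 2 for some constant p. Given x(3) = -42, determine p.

x(2) = -6 - 6p
x(3) = 6 + 12p
So 6 + 12p = -42, giving p = -4.

-4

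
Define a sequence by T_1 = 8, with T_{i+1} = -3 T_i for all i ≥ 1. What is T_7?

5832

T_2 = -3·8 = -24
T_3 = -3·(-24) = 72
T_4 = -3·72 = -216
T_5 = -3·(-216) = 648
T_6 = -3·648 = -1944
T_7 = -3·(-1944) = 5832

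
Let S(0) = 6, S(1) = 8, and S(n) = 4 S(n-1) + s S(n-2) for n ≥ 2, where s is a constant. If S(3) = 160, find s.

1

S(2) = 32 + 6s
S(3) = 128 + 32s
So 128 + 32s = 160, giving s = 1.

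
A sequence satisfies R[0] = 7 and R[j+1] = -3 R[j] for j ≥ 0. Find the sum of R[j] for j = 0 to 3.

-140

R[1] = -3·7 = -21
R[2] = -3·(-21) = 63
R[3] = -3·63 = -189
Sum = 7 + (-21) + 63 + (-189) = -140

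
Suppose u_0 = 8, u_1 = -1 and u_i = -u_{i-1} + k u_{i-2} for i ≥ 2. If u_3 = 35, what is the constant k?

-4

u_2 = 1 + 8k
u_3 = -1 - 9k
So -1 - 9k = 35, giving k = -4.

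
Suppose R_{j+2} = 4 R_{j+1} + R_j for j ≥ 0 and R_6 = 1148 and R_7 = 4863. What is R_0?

Rearranging, R_{j-2} = R_j - 4 R_{j-1}.
R_5 = 4863 - 4·1148 = 271
R_4 = 1148 - 4·271 = 64
R_3 = 271 - 4·64 = 15
R_2 = 64 - 4·15 = 4
R_1 = 15 - 4·4 = -1
R_0 = 4 - 4·(-1) = 8

8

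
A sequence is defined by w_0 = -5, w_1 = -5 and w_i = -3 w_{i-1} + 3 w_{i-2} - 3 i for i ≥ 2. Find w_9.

w_2 = -3*(-5) + 3*(-5) - 6 = -6
w_3 = -3*(-6) + 3*(-5) - 9 = -6
w_4 = -3*(-6) + 3*(-6) - 12 = -12
w_5 = -3*(-12) + 3*(-6) - 15 = 3
w_6 = -3*3 + 3*(-12) - 18 = -63
w_7 = -3*(-63) + 3*3 - 21 = 177
w_8 = -3*177 + 3*(-63) - 24 = -744
w_9 = -3*(-744) + 3*177 - 27 = 2736

2736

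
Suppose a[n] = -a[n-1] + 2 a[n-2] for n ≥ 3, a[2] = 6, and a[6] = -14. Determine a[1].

8

Let a[1] = x.
a[3] = -6 + 2x
a[4] = 18 - 2x
a[5] = -30 + 6x
a[6] = 66 - 10x
So 66 - 10x = -14, giving x = 8.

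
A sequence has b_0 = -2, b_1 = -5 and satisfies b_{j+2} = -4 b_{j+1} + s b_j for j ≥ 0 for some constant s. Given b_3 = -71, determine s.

b_2 = 20 - 2s
b_3 = -80 + 3s
So -80 + 3s = -71, giving s = 3.

3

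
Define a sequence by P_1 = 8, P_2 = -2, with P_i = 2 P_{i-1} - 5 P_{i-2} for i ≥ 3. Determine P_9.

P_3 = 2(-2) - 5(8) = -44
P_4 = 2(-44) - 5(-2) = -78
P_5 = 2(-78) - 5(-44) = 64
P_6 = 2(64) - 5(-78) = 518
P_7 = 2(518) - 5(64) = 716
P_8 = 2(716) - 5(518) = -1158
P_9 = 2(-1158) - 5(716) = -5896

-5896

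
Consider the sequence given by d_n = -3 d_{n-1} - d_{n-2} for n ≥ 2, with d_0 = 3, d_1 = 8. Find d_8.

d_2 = -3(8) - 3 = -27
d_3 = -3(-27) - 8 = 73
d_4 = -3(73) - (-27) = -192
d_5 = -3(-192) - 73 = 503
d_6 = -3(503) - (-192) = -1317
d_7 = -3(-1317) - 503 = 3448
d_8 = -3(3448) - (-1317) = -9027

-9027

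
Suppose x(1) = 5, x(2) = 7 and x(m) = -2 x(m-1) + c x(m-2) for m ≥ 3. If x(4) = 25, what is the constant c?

x(3) = -14 + 5c
x(4) = 28 - 3c
So 28 - 3c = 25, giving c = 1.

1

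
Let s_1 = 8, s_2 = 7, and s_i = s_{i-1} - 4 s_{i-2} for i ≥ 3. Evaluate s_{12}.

-2837

s_3 = 7 - 4*8 = -25
s_4 = (-25) - 4*7 = -53
s_5 = (-53) - 4*(-25) = 47
s_6 = 47 - 4*(-53) = 259
s_7 = 259 - 4*47 = 71
s_8 = 71 - 4*259 = -965
s_9 = (-965) - 4*71 = -1249
s_{10} = (-1249) - 4*(-965) = 2611
s_{11} = 2611 - 4*(-1249) = 7607
s_{12} = 7607 - 4*2611 = -2837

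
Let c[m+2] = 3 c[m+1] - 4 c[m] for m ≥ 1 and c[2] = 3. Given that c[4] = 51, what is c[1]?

Let c[1] = y.
c[3] = 9 - 4y
c[4] = 15 - 12y
So 15 - 12y = 51, giving y = -3.

-3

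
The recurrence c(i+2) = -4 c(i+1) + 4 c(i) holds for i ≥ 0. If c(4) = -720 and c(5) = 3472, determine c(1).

Rearranging, c(i-2) = (c(i) + 4 c(i-1)) / 4.
c(3) = (3472 + 4·(-720)) / 4 = 592/4 = 148
c(2) = (-720 + 4·148) / 4 = -128/4 = -32
c(1) = (148 + 4·(-32)) / 4 = 20/4 = 5

5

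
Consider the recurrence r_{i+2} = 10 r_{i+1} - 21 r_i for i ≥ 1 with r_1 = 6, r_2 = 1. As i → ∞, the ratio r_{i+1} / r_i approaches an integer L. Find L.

The characteristic equation is r^2 - 10r + 21 = 0, which factors as (r - 7)(r - 3) = 0.
So the roots are 7 and 3. Since |7| > |3| and the coefficient of 7^i is non-zero, the ratio tends to 7.

7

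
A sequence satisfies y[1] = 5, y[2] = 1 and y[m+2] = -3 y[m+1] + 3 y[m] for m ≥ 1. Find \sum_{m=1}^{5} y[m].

120

y[3] = -3*1 + 3*5 = 12
y[4] = -3*12 + 3*1 = -33
y[5] = -3*(-33) + 3*12 = 135
Sum = 5 + 1 + 12 + (-33) + 135 = 120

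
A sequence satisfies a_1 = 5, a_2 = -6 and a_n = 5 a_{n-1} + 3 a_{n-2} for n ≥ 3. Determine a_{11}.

-14780310

a_3 = 5*(-6) + 3*5 = -15
a_4 = 5*(-15) + 3*(-6) = -93
a_5 = 5*(-93) + 3*(-15) = -510
a_6 = 5*(-510) + 3*(-93) = -2829
a_7 = 5*(-2829) + 3*(-510) = -15675
a_8 = 5*(-15675) + 3*(-2829) = -86862
a_9 = 5*(-86862) + 3*(-15675) = -481335
a_{10} = 5*(-481335) + 3*(-86862) = -2667261
a_{11} = 5*(-2667261) + 3*(-481335) = -14780310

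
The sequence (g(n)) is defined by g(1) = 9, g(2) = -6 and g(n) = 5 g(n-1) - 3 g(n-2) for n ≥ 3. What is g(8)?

g(3) = 5*(-6) - 3*9 = -57
g(4) = 5*(-57) - 3*(-6) = -267
g(5) = 5*(-267) - 3*(-57) = -1164
g(6) = 5*(-1164) - 3*(-267) = -5019
g(7) = 5*(-5019) - 3*(-1164) = -21603
g(8) = 5*(-21603) - 3*(-5019) = -92958

-92958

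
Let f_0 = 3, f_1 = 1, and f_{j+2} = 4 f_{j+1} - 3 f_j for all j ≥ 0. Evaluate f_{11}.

-177143

f_2 = 4·1 - 3·3 = -5
f_3 = 4·(-5) - 3·1 = -23
f_4 = 4·(-23) - 3·(-5) = -77
f_5 = 4·(-77) - 3·(-23) = -239
f_6 = 4·(-239) - 3·(-77) = -725
f_7 = 4·(-725) - 3·(-239) = -2183
f_8 = 4·(-2183) - 3·(-725) = -6557
f_9 = 4·(-6557) - 3·(-2183) = -19679
f_{10} = 4·(-19679) - 3·(-6557) = -59045
f_{11} = 4·(-59045) - 3·(-19679) = -177143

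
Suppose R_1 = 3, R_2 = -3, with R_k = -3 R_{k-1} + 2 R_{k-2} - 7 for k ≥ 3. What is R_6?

R_3 = -3·(-3) + 2·3 - 7 = 8
R_4 = -3·8 + 2·(-3) - 7 = -37
R_5 = -3·(-37) + 2·8 - 7 = 120
R_6 = -3·120 + 2·(-37) - 7 = -441

-441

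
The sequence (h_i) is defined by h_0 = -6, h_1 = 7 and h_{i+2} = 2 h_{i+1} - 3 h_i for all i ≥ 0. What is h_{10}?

h_2 = 2*7 - 3*(-6) = 32
h_3 = 2*32 - 3*7 = 43
h_4 = 2*43 - 3*32 = -10
h_5 = 2*(-10) - 3*43 = -149
h_6 = 2*(-149) - 3*(-10) = -268
h_7 = 2*(-268) - 3*(-149) = -89
h_8 = 2*(-89) - 3*(-268) = 626
h_9 = 2*626 - 3*(-89) = 1519
h_{10} = 2*1519 - 3*626 = 1160

1160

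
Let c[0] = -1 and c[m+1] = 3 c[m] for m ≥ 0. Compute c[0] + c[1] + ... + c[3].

-40

c[1] = 3*(-1) = -3
c[2] = 3*(-3) = -9
c[3] = 3*(-9) = -27
Sum = (-1) + (-3) + (-9) + (-27) = -40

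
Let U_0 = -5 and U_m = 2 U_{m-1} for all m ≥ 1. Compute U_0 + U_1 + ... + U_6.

-635

U_1 = 2·(-5) = -10
U_2 = 2·(-10) = -20
U_3 = 2·(-20) = -40
U_4 = 2·(-40) = -80
U_5 = 2·(-80) = -160
U_6 = 2·(-160) = -320
Sum = (-5) + (-10) + (-20) + (-40) + (-80) + (-160) + (-320) = -635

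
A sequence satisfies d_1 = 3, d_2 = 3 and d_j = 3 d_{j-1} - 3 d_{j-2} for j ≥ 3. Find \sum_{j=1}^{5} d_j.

d_3 = 3·3 - 3·3 = 0
d_4 = 3·0 - 3·3 = -9
d_5 = 3·(-9) - 3·0 = -27
Sum = 3 + 3 + 0 + (-9) + (-27) = -30

-30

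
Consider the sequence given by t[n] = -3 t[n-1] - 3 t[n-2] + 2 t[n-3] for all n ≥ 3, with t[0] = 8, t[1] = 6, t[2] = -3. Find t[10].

t[3] = -3·(-3) - 3·6 + 2·8 = 7
t[4] = -3·7 - 3·(-3) + 2·6 = 0
t[5] = -3·0 - 3·7 + 2·(-3) = -27
t[6] = -3·(-27) - 3·0 + 2·7 = 95
t[7] = -3·95 - 3·(-27) + 2·0 = -204
t[8] = -3·(-204) - 3·95 + 2·(-27) = 273
t[9] = -3·273 - 3·(-204) + 2·95 = -17
t[10] = -3·(-17) - 3·273 + 2·(-204) = -1176

-1176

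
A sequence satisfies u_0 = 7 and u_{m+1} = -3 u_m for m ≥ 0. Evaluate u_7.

u_1 = -3(7) = -21
u_2 = -3(-21) = 63
u_3 = -3(63) = -189
u_4 = -3(-189) = 567
u_5 = -3(567) = -1701
u_6 = -3(-1701) = 5103
u_7 = -3(5103) = -15309

-15309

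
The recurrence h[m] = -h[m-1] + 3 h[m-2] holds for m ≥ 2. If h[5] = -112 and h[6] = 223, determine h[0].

-1

Rearranging, h[m-2] = (h[m] + h[m-1]) / 3.
h[4] = (223 + (-112)) / 3 = 111/3 = 37
h[3] = (-112 + 37) / 3 = -75/3 = -25
h[2] = (37 + (-25)) / 3 = 12/3 = 4
h[1] = (-25 + 4) / 3 = -21/3 = -7
h[0] = (4 + (-7)) / 3 = -3/3 = -1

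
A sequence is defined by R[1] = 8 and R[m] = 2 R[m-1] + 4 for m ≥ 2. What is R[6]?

R[2] = 2*8 + 4 = 20
R[3] = 2*20 + 4 = 44
R[4] = 2*44 + 4 = 92
R[5] = 2*92 + 4 = 188
R[6] = 2*188 + 4 = 380

380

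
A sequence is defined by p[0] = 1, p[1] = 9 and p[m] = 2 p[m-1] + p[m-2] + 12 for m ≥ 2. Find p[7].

p[2] = 2·9 + 1 + 12 = 31
p[3] = 2·31 + 9 + 12 = 83
p[4] = 2·83 + 31 + 12 = 209
p[5] = 2·209 + 83 + 12 = 513
p[6] = 2·513 + 209 + 12 = 1247
p[7] = 2·1247 + 513 + 12 = 3019

3019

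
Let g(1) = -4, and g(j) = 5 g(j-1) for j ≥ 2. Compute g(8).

g(2) = 5*(-4) = -20
g(3) = 5*(-20) = -100
g(4) = 5*(-100) = -500
g(5) = 5*(-500) = -2500
g(6) = 5*(-2500) = -12500
g(7) = 5*(-12500) = -62500
g(8) = 5*(-62500) = -312500

-312500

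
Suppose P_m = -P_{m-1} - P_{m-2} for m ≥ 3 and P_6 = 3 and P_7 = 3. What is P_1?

3

Rearranging, P_{m-2} = -(P_m + P_{m-1}).
P_5 = -(3 + 3) = -6
P_4 = -(3 + (-6)) = 3
P_3 = -(-6 + 3) = 3
P_2 = -(3 + 3) = -6
P_1 = -(3 + (-6)) = 3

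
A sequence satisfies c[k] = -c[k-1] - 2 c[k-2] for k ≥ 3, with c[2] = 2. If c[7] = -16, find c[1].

Let c[1] = z.
c[3] = -2 - 2z
c[4] = -2 + 2z
c[5] = 6 + 2z
c[6] = -2 - 6z
c[7] = -10 + 2z
So -10 + 2z = -16, giving z = -3.

-3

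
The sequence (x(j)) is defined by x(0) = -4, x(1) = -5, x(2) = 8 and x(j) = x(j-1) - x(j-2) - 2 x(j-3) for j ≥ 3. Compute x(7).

x(3) = 8 - (-5) - 2(-4) = 21
x(4) = 21 - 8 - 2(-5) = 23
x(5) = 23 - 21 - 2(8) = -14
x(6) = (-14) - 23 - 2(21) = -79
x(7) = (-79) - (-14) - 2(23) = -111

-111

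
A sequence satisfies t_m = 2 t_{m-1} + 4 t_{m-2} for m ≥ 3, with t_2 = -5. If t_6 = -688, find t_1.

Let t_1 = z.
t_3 = -10 + 4z
t_4 = -40 + 8z
t_5 = -120 + 32z
t_6 = -400 + 96z
So -400 + 96z = -688, giving z = -3.

-3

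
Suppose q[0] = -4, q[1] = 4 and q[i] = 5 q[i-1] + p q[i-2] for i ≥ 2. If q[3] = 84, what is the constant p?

q[2] = 20 - 4p
q[3] = 100 - 16p
So 100 - 16p = 84, giving p = 1.

1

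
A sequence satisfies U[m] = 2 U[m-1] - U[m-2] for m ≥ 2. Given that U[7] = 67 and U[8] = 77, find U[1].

Rearranging, U[m-2] = -(U[m] - 2 U[m-1]).
U[6] = -(77 - 2·67) = 57
U[5] = -(67 - 2·57) = 47
U[4] = -(57 - 2·47) = 37
U[3] = -(47 - 2·37) = 27
U[2] = -(37 - 2·27) = 17
U[1] = -(27 - 2·17) = 7

7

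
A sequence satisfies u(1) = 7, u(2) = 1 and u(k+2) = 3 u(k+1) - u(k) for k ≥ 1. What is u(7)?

u(3) = 3(1) - 7 = -4
u(4) = 3(-4) - 1 = -13
u(5) = 3(-13) - (-4) = -35
u(6) = 3(-35) - (-13) = -92
u(7) = 3(-92) - (-35) = -241

-241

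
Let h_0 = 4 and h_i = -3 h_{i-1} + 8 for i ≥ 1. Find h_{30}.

411782264189300

The fixed point is 8/(1 + 3) = 2, so h_i - 2 = -3(h_{i-1} - 2).
Hence h_i = 2·(-3)^i + 2.
h_{30} = 2·(-3)^{30} + 2 = 2·205891132094649 + 2 = 411782264189300.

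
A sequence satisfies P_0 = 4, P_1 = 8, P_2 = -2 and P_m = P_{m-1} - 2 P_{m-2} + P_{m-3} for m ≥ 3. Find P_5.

P_3 = (-2) - 2(8) + 4 = -14
P_4 = (-14) - 2(-2) + 8 = -2
P_5 = (-2) - 2(-14) + (-2) = 24

24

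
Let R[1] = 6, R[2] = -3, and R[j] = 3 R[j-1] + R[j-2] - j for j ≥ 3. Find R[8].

R[3] = 3(-3) + 6 - 3 = -6
R[4] = 3(-6) + (-3) - 4 = -25
R[5] = 3(-25) + (-6) - 5 = -86
R[6] = 3(-86) + (-25) - 6 = -289
R[7] = 3(-289) + (-86) - 7 = -960
R[8] = 3(-960) + (-289) - 8 = -3177

-3177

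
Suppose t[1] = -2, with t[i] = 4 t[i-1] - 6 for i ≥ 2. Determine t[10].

-1048574

t[2] = 4·(-2) - 6 = -14
t[3] = 4·(-14) - 6 = -62
t[4] = 4·(-62) - 6 = -254
t[5] = 4·(-254) - 6 = -1022
t[6] = 4·(-1022) - 6 = -4094
t[7] = 4·(-4094) - 6 = -16382
t[8] = 4·(-16382) - 6 = -65534
t[9] = 4·(-65534) - 6 = -262142
t[10] = 4·(-262142) - 6 = -1048574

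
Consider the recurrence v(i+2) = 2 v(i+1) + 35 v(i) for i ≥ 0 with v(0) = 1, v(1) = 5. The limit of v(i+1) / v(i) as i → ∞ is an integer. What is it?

7

The characteristic equation is r^2 - 2r - 35 = 0, which factors as (r - 7)(r + 5) = 0.
So the roots are 7 and -5. Since |7| > |-5| and the coefficient of 7^i is non-zero, the ratio tends to 7.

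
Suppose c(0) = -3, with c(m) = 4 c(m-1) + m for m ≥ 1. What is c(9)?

-669927

c(1) = 4(-3) + 1 = -11
c(2) = 4(-11) + 2 = -42
c(3) = 4(-42) + 3 = -165
c(4) = 4(-165) + 4 = -656
c(5) = 4(-656) + 5 = -2619
c(6) = 4(-2619) + 6 = -10470
c(7) = 4(-10470) + 7 = -41873
c(8) = 4(-41873) + 8 = -167484
c(9) = 4(-167484) + 9 = -669927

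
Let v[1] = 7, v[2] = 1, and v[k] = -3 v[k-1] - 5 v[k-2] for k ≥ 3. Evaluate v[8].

v[3] = -3(1) - 5(7) = -38
v[4] = -3(-38) - 5(1) = 109
v[5] = -3(109) - 5(-38) = -137
v[6] = -3(-137) - 5(109) = -134
v[7] = -3(-134) - 5(-137) = 1087
v[8] = -3(1087) - 5(-134) = -2591

-2591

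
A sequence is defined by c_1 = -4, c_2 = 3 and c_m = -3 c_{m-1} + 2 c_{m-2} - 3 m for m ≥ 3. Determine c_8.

c_3 = -3·3 + 2·(-4) - 9 = -26
c_4 = -3·(-26) + 2·3 - 12 = 72
c_5 = -3·72 + 2·(-26) - 15 = -283
c_6 = -3·(-283) + 2·72 - 18 = 975
c_7 = -3·975 + 2·(-283) - 21 = -3512
c_8 = -3·(-3512) + 2·975 - 24 = 12462

12462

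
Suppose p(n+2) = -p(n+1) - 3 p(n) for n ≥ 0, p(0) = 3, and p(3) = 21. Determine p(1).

-6

Let p(1) = z.
p(2) = -9 - z
p(3) = 9 - 2z
So 9 - 2z = 21, giving z = -6.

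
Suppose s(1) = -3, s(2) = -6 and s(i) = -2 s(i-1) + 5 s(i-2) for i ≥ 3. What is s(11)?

s(3) = -2(-6) + 5(-3) = -3
s(4) = -2(-3) + 5(-6) = -24
s(5) = -2(-24) + 5(-3) = 33
s(6) = -2(33) + 5(-24) = -186
s(7) = -2(-186) + 5(33) = 537
s(8) = -2(537) + 5(-186) = -2004
s(9) = -2(-2004) + 5(537) = 6693
s(10) = -2(6693) + 5(-2004) = -23406
s(11) = -2(-23406) + 5(6693) = 80277

80277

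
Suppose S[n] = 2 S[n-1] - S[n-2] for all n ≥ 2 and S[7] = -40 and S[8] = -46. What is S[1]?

Rearranging, S[n-2] = -(S[n] - 2 S[n-1]).
S[6] = -(-46 - 2*(-40)) = -34
S[5] = -(-40 - 2*(-34)) = -28
S[4] = -(-34 - 2*(-28)) = -22
S[3] = -(-28 - 2*(-22)) = -16
S[2] = -(-22 - 2*(-16)) = -10
S[1] = -(-16 - 2*(-10)) = -4

-4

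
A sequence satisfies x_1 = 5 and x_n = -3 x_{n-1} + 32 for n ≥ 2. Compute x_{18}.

The fixed point is 32/(1 + 3) = 8, so x_n - 8 = -3(x_{n-1} - 8).
Hence x_n = -3·(-3)^{n-1} + 8.
x_{18} = -3·(-3)^{17} + 8 = -3·-129140163 + 8 = 387420497.

387420497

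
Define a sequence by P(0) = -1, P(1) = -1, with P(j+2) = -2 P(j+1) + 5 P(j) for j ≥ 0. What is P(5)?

39

P(2) = -2(-1) + 5(-1) = -3
P(3) = -2(-3) + 5(-1) = 1
P(4) = -2(1) + 5(-3) = -17
P(5) = -2(-17) + 5(1) = 39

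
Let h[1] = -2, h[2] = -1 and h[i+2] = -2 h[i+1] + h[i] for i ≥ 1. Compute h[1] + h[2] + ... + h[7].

5

h[3] = -2·(-1) + (-2) = 0
h[4] = -2·0 + (-1) = -1
h[5] = -2·(-1) + 0 = 2
h[6] = -2·2 + (-1) = -5
h[7] = -2·(-5) + 2 = 12
Sum = (-2) + (-1) + 0 + (-1) + 2 + (-5) + 12 = 5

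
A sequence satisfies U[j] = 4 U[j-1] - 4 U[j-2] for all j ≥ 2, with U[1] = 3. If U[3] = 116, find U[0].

-5

Let U[0] = v.
U[2] = 12 - 4v
U[3] = 36 - 16v
So 36 - 16v = 116, giving v = -5.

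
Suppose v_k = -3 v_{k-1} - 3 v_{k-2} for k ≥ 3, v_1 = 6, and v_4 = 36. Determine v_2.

Let v_2 = y.
v_3 = -18 - 3y
v_4 = 54 + 6y
So 54 + 6y = 36, giving y = -3.

-3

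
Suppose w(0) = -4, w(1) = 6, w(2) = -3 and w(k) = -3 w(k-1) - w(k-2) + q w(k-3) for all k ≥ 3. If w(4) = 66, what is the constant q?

4

w(3) = 3 - 4q
w(4) = -6 + 18q
So -6 + 18q = 66, giving q = 4.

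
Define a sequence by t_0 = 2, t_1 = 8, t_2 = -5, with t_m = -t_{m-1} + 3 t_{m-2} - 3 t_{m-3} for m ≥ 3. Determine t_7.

t_3 = -(-5) + 3(8) - 3(2) = 23
t_4 = -23 + 3(-5) - 3(8) = -62
t_5 = -(-62) + 3(23) - 3(-5) = 146
t_6 = -146 + 3(-62) - 3(23) = -401
t_7 = -(-401) + 3(146) - 3(-62) = 1025

1025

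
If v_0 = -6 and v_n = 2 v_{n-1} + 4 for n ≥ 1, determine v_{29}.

-1073741828

The fixed point is 4/(1 - 2) = -4, so v_n + 4 = 2(v_{n-1} + 4).
Hence v_n = -2·2^n - 4.
v_{29} = -2·2^{29} - 4 = -2·536870912 - 4 = -1073741828.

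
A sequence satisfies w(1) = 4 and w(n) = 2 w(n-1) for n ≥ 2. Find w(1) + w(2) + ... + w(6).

252

w(2) = 2·4 = 8
w(3) = 2·8 = 16
w(4) = 2·16 = 32
w(5) = 2·32 = 64
w(6) = 2·64 = 128
Sum = 4 + 8 + 16 + 32 + 64 + 128 = 252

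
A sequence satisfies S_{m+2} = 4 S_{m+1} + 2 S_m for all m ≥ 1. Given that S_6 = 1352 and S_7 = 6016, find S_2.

2

Rearranging, S_{m-2} = (S_m - 4 S_{m-1}) / 2.
S_5 = (6016 - 4*1352) / 2 = 608/2 = 304
S_4 = (1352 - 4*304) / 2 = 136/2 = 68
S_3 = (304 - 4*68) / 2 = 32/2 = 16
S_2 = (68 - 4*16) / 2 = 4/2 = 2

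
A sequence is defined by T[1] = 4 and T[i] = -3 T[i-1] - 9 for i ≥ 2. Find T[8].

-13671

T[2] = -3(4) - 9 = -21
T[3] = -3(-21) - 9 = 54
T[4] = -3(54) - 9 = -171
T[5] = -3(-171) - 9 = 504
T[6] = -3(504) - 9 = -1521
T[7] = -3(-1521) - 9 = 4554
T[8] = -3(4554) - 9 = -13671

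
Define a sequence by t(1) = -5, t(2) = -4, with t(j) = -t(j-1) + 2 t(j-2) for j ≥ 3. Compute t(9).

t(3) = -(-4) + 2(-5) = -6
t(4) = -(-6) + 2(-4) = -2
t(5) = -(-2) + 2(-6) = -10
t(6) = -(-10) + 2(-2) = 6
t(7) = -6 + 2(-10) = -26
t(8) = -(-26) + 2(6) = 38
t(9) = -38 + 2(-26) = -90

-90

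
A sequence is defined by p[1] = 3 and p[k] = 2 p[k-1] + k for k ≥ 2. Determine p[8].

758

p[2] = 2·3 + 2 = 8
p[3] = 2·8 + 3 = 19
p[4] = 2·19 + 4 = 42
p[5] = 2·42 + 5 = 89
p[6] = 2·89 + 6 = 184
p[7] = 2·184 + 7 = 375
p[8] = 2·375 + 8 = 758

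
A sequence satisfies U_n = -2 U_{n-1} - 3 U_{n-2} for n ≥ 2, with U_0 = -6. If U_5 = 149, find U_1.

Let U_1 = x.
U_2 = 18 - 2x
U_3 = -36 + x
U_4 = 18 + 4x
U_5 = 72 - 11x
So 72 - 11x = 149, giving x = -7.

-7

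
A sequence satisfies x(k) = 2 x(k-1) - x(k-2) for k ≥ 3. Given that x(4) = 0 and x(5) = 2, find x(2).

-4

Rearranging, x(k-2) = -(x(k) - 2 x(k-1)).
x(3) = -(2 - 2·0) = -2
x(2) = -(0 - 2·(-2)) = -4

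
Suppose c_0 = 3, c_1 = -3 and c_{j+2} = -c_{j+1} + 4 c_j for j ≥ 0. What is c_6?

543

c_2 = -(-3) + 4(3) = 15
c_3 = -15 + 4(-3) = -27
c_4 = -(-27) + 4(15) = 87
c_5 = -87 + 4(-27) = -195
c_6 = -(-195) + 4(87) = 543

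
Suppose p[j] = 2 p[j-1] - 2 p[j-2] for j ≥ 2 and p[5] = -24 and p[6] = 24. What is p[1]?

Rearranging, p[j-2] = (p[j] - 2 p[j-1]) / -2.
p[4] = (24 - 2·(-24)) / -2 = 72/-2 = -36
p[3] = (-24 - 2·(-36)) / -2 = 48/-2 = -24
p[2] = (-36 - 2·(-24)) / -2 = 12/-2 = -6
p[1] = (-24 - 2·(-6)) / -2 = -12/-2 = 6

6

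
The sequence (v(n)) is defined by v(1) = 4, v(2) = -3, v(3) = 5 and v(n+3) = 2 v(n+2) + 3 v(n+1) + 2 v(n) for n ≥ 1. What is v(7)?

281

v(4) = 2·5 + 3·(-3) + 2·4 = 9
v(5) = 2·9 + 3·5 + 2·(-3) = 27
v(6) = 2·27 + 3·9 + 2·5 = 91
v(7) = 2·91 + 3·27 + 2·9 = 281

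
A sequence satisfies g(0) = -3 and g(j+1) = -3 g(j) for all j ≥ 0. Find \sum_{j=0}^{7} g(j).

g(1) = -3(-3) = 9
g(2) = -3(9) = -27
g(3) = -3(-27) = 81
g(4) = -3(81) = -243
g(5) = -3(-243) = 729
g(6) = -3(729) = -2187
g(7) = -3(-2187) = 6561
Sum = (-3) + 9 + (-27) + 81 + (-243) + 729 + (-2187) + 6561 = 4920

4920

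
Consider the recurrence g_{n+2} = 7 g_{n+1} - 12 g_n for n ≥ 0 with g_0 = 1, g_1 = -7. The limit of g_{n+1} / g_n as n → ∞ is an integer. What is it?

The characteristic equation is r^2 - 7r + 12 = 0, which factors as (r - 4)(r - 3) = 0.
So the roots are 4 and 3. Since |4| > |3| and the coefficient of 4^n is non-zero, the ratio tends to 4.

4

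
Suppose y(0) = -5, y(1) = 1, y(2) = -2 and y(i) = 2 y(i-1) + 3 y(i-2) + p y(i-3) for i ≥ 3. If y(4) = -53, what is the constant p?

5

y(3) = -1 - 5p
y(4) = -8 - 9p
So -8 - 9p = -53, giving p = 5.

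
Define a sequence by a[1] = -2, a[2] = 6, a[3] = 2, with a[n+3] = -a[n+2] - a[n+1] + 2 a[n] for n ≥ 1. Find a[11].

a[4] = -2 - 6 + 2·(-2) = -12
a[5] = -(-12) - 2 + 2·6 = 22
a[6] = -22 - (-12) + 2·2 = -6
a[7] = -(-6) - 22 + 2·(-12) = -40
a[8] = -(-40) - (-6) + 2·22 = 90
a[9] = -90 - (-40) + 2·(-6) = -62
a[10] = -(-62) - 90 + 2·(-40) = -108
a[11] = -(-108) - (-62) + 2·90 = 350

350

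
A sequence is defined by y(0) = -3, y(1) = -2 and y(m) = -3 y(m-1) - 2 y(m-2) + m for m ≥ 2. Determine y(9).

-2834

y(2) = -3*(-2) - 2*(-3) + 2 = 14
y(3) = -3*14 - 2*(-2) + 3 = -35
y(4) = -3*(-35) - 2*14 + 4 = 81
y(5) = -3*81 - 2*(-35) + 5 = -168
y(6) = -3*(-168) - 2*81 + 6 = 348
y(7) = -3*348 - 2*(-168) + 7 = -701
y(8) = -3*(-701) - 2*348 + 8 = 1415
y(9) = -3*1415 - 2*(-701) + 9 = -2834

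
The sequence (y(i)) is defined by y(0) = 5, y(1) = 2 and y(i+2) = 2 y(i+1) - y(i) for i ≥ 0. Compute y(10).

y(2) = 2·2 - 5 = -1
y(3) = 2·(-1) - 2 = -4
y(4) = 2·(-4) - (-1) = -7
y(5) = 2·(-7) - (-4) = -10
y(6) = 2·(-10) - (-7) = -13
y(7) = 2·(-13) - (-10) = -16
y(8) = 2·(-16) - (-13) = -19
y(9) = 2·(-19) - (-16) = -22
y(10) = 2·(-22) - (-19) = -25

-25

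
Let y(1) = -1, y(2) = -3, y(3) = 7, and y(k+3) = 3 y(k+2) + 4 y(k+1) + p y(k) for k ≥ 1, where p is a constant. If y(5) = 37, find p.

y(4) = 9 - p
y(5) = 55 - 6p
So 55 - 6p = 37, giving p = 3.

3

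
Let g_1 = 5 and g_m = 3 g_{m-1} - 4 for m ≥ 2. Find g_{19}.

The fixed point is -4/(1 - 3) = 2, so g_m - 2 = 3(g_{m-1} - 2).
Hence g_m = 3·3^{m-1} + 2.
g_{19} = 3·3^{18} + 2 = 3·387420489 + 2 = 1162261469.

1162261469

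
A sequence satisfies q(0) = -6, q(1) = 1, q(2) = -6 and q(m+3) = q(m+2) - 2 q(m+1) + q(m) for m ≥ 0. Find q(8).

q(3) = (-6) - 2(1) + (-6) = -14
q(4) = (-14) - 2(-6) + 1 = -1
q(5) = (-1) - 2(-14) + (-6) = 21
q(6) = 21 - 2(-1) + (-14) = 9
q(7) = 9 - 2(21) + (-1) = -34
q(8) = (-34) - 2(9) + 21 = -31

-31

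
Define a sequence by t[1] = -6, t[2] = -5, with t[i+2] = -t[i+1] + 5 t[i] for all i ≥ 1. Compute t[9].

t[3] = -(-5) + 5(-6) = -25
t[4] = -(-25) + 5(-5) = 0
t[5] = -0 + 5(-25) = -125
t[6] = -(-125) + 5(0) = 125
t[7] = -125 + 5(-125) = -750
t[8] = -(-750) + 5(125) = 1375
t[9] = -1375 + 5(-750) = -5125

-5125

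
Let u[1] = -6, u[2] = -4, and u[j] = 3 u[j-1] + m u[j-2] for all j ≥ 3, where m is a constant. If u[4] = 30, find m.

-3

u[3] = -12 - 6m
u[4] = -36 - 22m
So -36 - 22m = 30, giving m = -3.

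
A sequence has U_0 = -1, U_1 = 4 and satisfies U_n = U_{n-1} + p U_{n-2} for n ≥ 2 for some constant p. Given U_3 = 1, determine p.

U_2 = 4 - p
U_3 = 4 + 3p
So 4 + 3p = 1, giving p = -1.

-1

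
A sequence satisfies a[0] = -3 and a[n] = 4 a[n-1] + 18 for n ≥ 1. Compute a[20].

3298534883322

The fixed point is 18/(1 - 4) = -6, so a[n] + 6 = 4(a[n-1] + 6).
Hence a[n] = 3·4^n - 6.
a[20] = 3·4^{20} - 6 = 3·1099511627776 - 6 = 3298534883322.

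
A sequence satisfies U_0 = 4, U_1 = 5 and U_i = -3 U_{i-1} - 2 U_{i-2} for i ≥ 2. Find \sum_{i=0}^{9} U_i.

3069

U_2 = -3*5 - 2*4 = -23
U_3 = -3*(-23) - 2*5 = 59
U_4 = -3*59 - 2*(-23) = -131
U_5 = -3*(-131) - 2*59 = 275
U_6 = -3*275 - 2*(-131) = -563
U_7 = -3*(-563) - 2*275 = 1139
U_8 = -3*1139 - 2*(-563) = -2291
U_9 = -3*(-2291) - 2*1139 = 4595
Sum = 4 + 5 + (-23) + 59 + (-131) + 275 + (-563) + 1139 + (-2291) + 4595 = 3069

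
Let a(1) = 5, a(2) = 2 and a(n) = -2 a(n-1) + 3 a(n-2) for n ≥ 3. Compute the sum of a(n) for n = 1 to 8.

-1196

a(3) = -2(2) + 3(5) = 11
a(4) = -2(11) + 3(2) = -16
a(5) = -2(-16) + 3(11) = 65
a(6) = -2(65) + 3(-16) = -178
a(7) = -2(-178) + 3(65) = 551
a(8) = -2(551) + 3(-178) = -1636
Sum = 5 + 2 + 11 + (-16) + 65 + (-178) + 551 + (-1636) = -1196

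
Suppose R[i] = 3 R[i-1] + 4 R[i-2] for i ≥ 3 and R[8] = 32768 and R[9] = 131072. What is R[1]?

2

Rearranging, R[i-2] = (R[i] - 3 R[i-1]) / 4.
R[7] = (131072 - 3·32768) / 4 = 32768/4 = 8192
R[6] = (32768 - 3·8192) / 4 = 8192/4 = 2048
R[5] = (8192 - 3·2048) / 4 = 2048/4 = 512
R[4] = (2048 - 3·512) / 4 = 512/4 = 128
R[3] = (512 - 3·128) / 4 = 128/4 = 32
R[2] = (128 - 3·32) / 4 = 32/4 = 8
R[1] = (32 - 3·8) / 4 = 8/4 = 2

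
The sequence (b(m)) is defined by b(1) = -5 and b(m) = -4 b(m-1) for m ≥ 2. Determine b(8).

b(2) = -4·(-5) = 20
b(3) = -4·20 = -80
b(4) = -4·(-80) = 320
b(5) = -4·320 = -1280
b(6) = -4·(-1280) = 5120
b(7) = -4·5120 = -20480
b(8) = -4·(-20480) = 81920

81920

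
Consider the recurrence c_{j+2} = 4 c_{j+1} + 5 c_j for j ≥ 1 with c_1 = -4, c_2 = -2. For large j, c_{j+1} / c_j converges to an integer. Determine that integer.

The characteristic equation is r^2 - 4r - 5 = 0, which factors as (r - 5)(r + 1) = 0.
So the roots are 5 and -1. Since |5| > |-1| and the coefficient of 5^j is non-zero, the ratio tends to 5.

5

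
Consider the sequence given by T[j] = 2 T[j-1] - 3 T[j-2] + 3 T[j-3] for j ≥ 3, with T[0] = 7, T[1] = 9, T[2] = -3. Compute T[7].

T[3] = 2*(-3) - 3*9 + 3*7 = -12
T[4] = 2*(-12) - 3*(-3) + 3*9 = 12
T[5] = 2*12 - 3*(-12) + 3*(-3) = 51
T[6] = 2*51 - 3*12 + 3*(-12) = 30
T[7] = 2*30 - 3*51 + 3*12 = -57

-57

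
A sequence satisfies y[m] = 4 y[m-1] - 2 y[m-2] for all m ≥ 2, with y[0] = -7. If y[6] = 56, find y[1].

-4

Let y[1] = z.
y[2] = 14 + 4z
y[3] = 56 + 14z
y[4] = 196 + 48z
y[5] = 672 + 164z
y[6] = 2296 + 560z
So 2296 + 560z = 56, giving z = -4.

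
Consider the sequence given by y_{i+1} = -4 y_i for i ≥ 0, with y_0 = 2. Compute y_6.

y_1 = -4(2) = -8
y_2 = -4(-8) = 32
y_3 = -4(32) = -128
y_4 = -4(-128) = 512
y_5 = -4(512) = -2048
y_6 = -4(-2048) = 8192

8192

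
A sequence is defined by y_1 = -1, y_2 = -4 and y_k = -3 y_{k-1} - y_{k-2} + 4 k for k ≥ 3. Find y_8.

-2780

y_3 = -3(-4) - (-1) + 12 = 25
y_4 = -3(25) - (-4) + 16 = -55
y_5 = -3(-55) - 25 + 20 = 160
y_6 = -3(160) - (-55) + 24 = -401
y_7 = -3(-401) - 160 + 28 = 1071
y_8 = -3(1071) - (-401) + 32 = -2780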